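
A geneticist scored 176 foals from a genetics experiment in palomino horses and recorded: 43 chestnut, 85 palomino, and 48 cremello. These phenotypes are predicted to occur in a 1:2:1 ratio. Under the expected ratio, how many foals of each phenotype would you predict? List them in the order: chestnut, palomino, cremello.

44, 88, 44

Total ratio parts = 4. Expected numbers out of 176:
  chestnut: 176 × 1/4 = 44
  palomino: 176 × 2/4 = 88
  cremello: 176 × 1/4 = 44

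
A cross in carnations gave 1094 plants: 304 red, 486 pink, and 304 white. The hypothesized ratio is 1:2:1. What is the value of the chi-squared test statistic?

Under the 1:2:1 hypothesis (Σ ratio = 4, N = 1094):
  red: 1094 × 1/4 = 273.5
  pink: 1094 × 2/4 = 547
  white: 1094 × 1/4 = 273.5
χ² = Σ (O − E)² / E
  red: (304 − 273.5)² / 273.5 = 3.4013
  pink: (486 − 547)² / 547 = 6.8026
  white: (304 − 273.5)² / 273.5 = 3.4013
χ² = 3.4013 + 6.8026 + 3.4013 = 13.6052 ≈ 13.605

13.605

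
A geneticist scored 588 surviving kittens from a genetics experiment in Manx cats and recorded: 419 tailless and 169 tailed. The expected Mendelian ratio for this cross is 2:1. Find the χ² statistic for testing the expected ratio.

The 2:1 ratio has 3 parts, so with N = 588 the expected counts are:
  tailless: 588 × 2/3 = 392
  tailed: 588 × 1/3 = 196
χ² = Σ (O − E)² / E
  tailless: (419 − 392)² / 392 = 1.8597
  tailed: (169 − 196)² / 196 = 3.7194
χ² = 1.8597 + 3.7194 = 5.5791 ≈ 5.579

5.579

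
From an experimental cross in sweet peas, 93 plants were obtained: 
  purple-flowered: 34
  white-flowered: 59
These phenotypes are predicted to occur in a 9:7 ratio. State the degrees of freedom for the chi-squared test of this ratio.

A goodness-of-fit test with 2 phenotype classes has df = 2 − 1 = 1.

1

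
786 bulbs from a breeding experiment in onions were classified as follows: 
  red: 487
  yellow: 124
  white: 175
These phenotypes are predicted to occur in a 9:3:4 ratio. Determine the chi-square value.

Under the 9:3:4 hypothesis (Σ ratio = 16, N = 786):
  red: 786 × 9/16 = 442.125
  yellow: 786 × 3/16 = 147.375
  white: 786 × 4/16 = 196.5
χ² = Σ (O − E)² / E
  red: (487 − 442.125)² / 442.125 = 4.5547
  yellow: (124 − 147.375)² / 147.375 = 3.7075
  white: (175 − 196.5)² / 196.5 = 2.3524
χ² = 4.5547 + 3.7075 + 2.3524 = 10.6146 ≈ 10.615

10.615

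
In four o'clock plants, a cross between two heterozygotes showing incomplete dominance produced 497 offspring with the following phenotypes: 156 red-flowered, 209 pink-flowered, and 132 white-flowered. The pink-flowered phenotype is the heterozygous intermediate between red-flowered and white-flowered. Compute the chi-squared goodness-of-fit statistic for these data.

14.875

With incomplete dominance, a heterozygote × heterozygote cross gives a 1:2:1 phenotypic ratio.
Under the 1:2:1 hypothesis (Σ ratio = 4, N = 497):
  red-flowered: 497 × 1/4 = 124.25
  pink-flowered: 497 × 2/4 = 248.5
  white-flowered: 497 × 1/4 = 124.25
χ² = Σ (O − E)² / E
  red-flowered: (156 − 124.25)² / 124.25 = 8.1132
  pink-flowered: (209 − 248.5)² / 248.5 = 6.2787
  white-flowered: (132 − 124.25)² / 124.25 = 0.4834
χ² = 8.1132 + 6.2787 + 0.4834 = 14.8753 ≈ 14.875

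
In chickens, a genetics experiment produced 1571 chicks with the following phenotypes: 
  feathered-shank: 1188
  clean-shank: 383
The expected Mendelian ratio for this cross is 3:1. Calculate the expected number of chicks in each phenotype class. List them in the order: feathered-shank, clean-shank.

The 3:1 ratio has 4 parts, so with N = 1571 the expected counts are:
  feathered-shank: 1571 × 3/4 = 1178.25
  clean-shank: 1571 × 1/4 = 392.75

1178.25, 392.75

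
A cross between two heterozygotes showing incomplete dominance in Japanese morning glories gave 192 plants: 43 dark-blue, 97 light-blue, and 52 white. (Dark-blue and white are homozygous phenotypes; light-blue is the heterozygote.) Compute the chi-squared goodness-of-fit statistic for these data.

0.865

With incomplete dominance, a heterozygote × heterozygote cross gives a 1:2:1 phenotypic ratio.
The 1:2:1 ratio has 4 parts, so with N = 192 the expected counts are:
  dark-blue: 192 × 1/4 = 48
  light-blue: 192 × 2/4 = 96
  white: 192 × 1/4 = 48
χ² = Σ (O − E)² / E
  dark-blue: (43 − 48)² / 48 = 0.5208
  light-blue: (97 − 96)² / 96 = 0.0104
  white: (52 − 48)² / 48 = 0.3333
χ² = 0.5208 + 0.0104 + 0.3333 = 0.8645 ≈ 0.865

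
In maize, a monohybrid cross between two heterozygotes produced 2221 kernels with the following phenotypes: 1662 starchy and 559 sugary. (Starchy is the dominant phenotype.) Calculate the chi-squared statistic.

0.034

For a monohybrid cross between heterozygotes with complete dominance, the expected phenotypic ratio is 3:1.
Under the 3:1 hypothesis (Σ ratio = 4, N = 2221):
  starchy: 2221 × 3/4 = 1665.75
  sugary: 2221 × 1/4 = 555.25
χ² = Σ (O − E)² / E
  starchy: (1662 − 1665.75)² / 1665.75 = 0.0084
  sugary: (559 − 555.25)² / 555.25 = 0.0253
χ² = 0.0084 + 0.0253 = 0.0337 ≈ 0.034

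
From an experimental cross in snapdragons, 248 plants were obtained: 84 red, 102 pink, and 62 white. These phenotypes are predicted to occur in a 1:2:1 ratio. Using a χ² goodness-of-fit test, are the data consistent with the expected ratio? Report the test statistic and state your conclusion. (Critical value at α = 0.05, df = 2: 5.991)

11.710; not consistent

Total ratio parts = 4. Expected numbers out of 248:
  red: 248 × 1/4 = 62
  pink: 248 × 2/4 = 124
  white: 248 × 1/4 = 62
χ² = Σ (O − E)² / E
  red: (84 − 62)² / 62 = 7.8065
  pink: (102 − 124)² / 124 = 3.9032
  white: (62 − 62)² / 62 = 0.0000
χ² = 7.8065 + 3.9032 + 0.0000 = 11.7097 ≈ 11.710
Degrees of freedom = 3 − 1 = 2; critical value at α = 0.05 is 5.991.
Since 11.710 > 5.991, we reject the null hypothesis — the data do not fit the 1:2:1 ratio.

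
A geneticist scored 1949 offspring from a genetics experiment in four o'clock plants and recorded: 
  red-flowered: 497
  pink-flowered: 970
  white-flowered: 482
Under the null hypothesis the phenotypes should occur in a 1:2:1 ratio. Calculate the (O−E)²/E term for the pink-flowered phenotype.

0.021

Expected counts for N = 1949 under a 1:2:1 ratio (total parts = 4):
  red-flowered: 1949 × 1/4 = 487.25
  pink-flowered: 1949 × 2/4 = 974.5
  white-flowered: 1949 × 1/4 = 487.25
Contribution of pink-flowered: (970 − 974.5)² / 974.5 = 0.0208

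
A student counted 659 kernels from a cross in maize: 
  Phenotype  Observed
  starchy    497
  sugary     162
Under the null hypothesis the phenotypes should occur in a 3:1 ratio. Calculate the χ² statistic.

Under the 3:1 hypothesis (Σ ratio = 4, N = 659):
  starchy: 659 × 3/4 = 494.25
  sugary: 659 × 1/4 = 164.75
χ² = Σ (O − E)² / E
  starchy: (497 − 494.25)² / 494.25 = 0.0153
  sugary: (162 − 164.75)² / 164.75 = 0.0459
χ² = 0.0153 + 0.0459 = 0.0612 ≈ 0.061

0.061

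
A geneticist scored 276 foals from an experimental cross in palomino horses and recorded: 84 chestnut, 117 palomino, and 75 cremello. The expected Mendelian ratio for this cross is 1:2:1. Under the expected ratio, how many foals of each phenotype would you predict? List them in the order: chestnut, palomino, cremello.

Under the 1:2:1 hypothesis (Σ ratio = 4, N = 276):
  chestnut: 276 × 1/4 = 69
  palomino: 276 × 2/4 = 138
  cremello: 276 × 1/4 = 69

69, 138, 69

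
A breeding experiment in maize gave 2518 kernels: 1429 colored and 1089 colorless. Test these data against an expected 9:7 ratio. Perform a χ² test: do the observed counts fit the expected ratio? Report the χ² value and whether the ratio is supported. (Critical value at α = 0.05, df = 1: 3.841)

Under the 9:7 hypothesis (Σ ratio = 16, N = 2518):
  colored: 2518 × 9/16 = 1416.375
  colorless: 2518 × 7/16 = 1101.625
χ² = Σ (O − E)² / E
  colored: (1429 − 1416.375)² / 1416.375 = 0.1125
  colorless: (1089 − 1101.625)² / 1101.625 = 0.1447
χ² = 0.1125 + 0.1447 = 0.2572 ≈ 0.257
Degrees of freedom = 2 − 1 = 1; critical value at α = 0.05 is 3.841.
Since 0.257 < 3.841, we fail to reject the null hypothesis — the data are consistent with the 9:7 ratio.

0.257; consistent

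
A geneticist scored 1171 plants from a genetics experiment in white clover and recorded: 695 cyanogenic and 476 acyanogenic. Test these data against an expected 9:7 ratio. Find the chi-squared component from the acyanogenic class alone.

Under the 9:7 hypothesis (Σ ratio = 16, N = 1171):
  cyanogenic: 1171 × 9/16 = 658.6875
  acyanogenic: 1171 × 7/16 = 512.3125
Contribution of acyanogenic: (476 − 512.3125)² / 512.3125 = 2.5738

2.574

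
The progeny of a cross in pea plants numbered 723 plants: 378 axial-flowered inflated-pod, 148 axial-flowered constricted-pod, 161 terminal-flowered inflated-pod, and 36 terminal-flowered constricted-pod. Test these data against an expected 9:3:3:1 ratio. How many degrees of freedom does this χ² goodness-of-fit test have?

3

A goodness-of-fit test with 4 phenotype classes has df = 4 − 1 = 3.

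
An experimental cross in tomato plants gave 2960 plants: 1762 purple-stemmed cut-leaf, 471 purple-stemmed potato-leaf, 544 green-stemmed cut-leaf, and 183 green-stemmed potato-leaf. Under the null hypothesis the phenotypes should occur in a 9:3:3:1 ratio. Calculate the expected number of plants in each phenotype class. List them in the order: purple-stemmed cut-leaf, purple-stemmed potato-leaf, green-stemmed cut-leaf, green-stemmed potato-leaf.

The 9:3:3:1 ratio has 16 parts, so with N = 2960 the expected counts are:
  purple-stemmed cut-leaf: 2960 × 9/16 = 1665
  purple-stemmed potato-leaf: 2960 × 3/16 = 555
  green-stemmed cut-leaf: 2960 × 3/16 = 555
  green-stemmed potato-leaf: 2960 × 1/16 = 185

1665, 555, 555, 185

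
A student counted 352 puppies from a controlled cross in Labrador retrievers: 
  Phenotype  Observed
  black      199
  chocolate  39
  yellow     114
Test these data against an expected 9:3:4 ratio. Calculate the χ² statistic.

18.732

Under the 9:3:4 hypothesis (Σ ratio = 16, N = 352):
  black: 352 × 9/16 = 198
  chocolate: 352 × 3/16 = 66
  yellow: 352 × 4/16 = 88
χ² = Σ (O − E)² / E
  black: (199 − 198)² / 198 = 0.0051
  chocolate: (39 − 66)² / 66 = 11.0455
  yellow: (114 − 88)² / 88 = 7.6818
χ² = 0.0051 + 11.0455 + 7.6818 = 18.7324 ≈ 18.732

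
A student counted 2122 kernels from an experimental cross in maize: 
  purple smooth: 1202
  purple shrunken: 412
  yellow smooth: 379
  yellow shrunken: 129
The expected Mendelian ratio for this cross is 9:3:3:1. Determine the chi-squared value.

1.555

Expected counts for N = 2122 under a 9:3:3:1 ratio (total parts = 16):
  purple smooth: 2122 × 9/16 = 1193.625
  purple shrunken: 2122 × 3/16 = 397.875
  yellow smooth: 2122 × 3/16 = 397.875
  yellow shrunken: 2122 × 1/16 = 132.625
χ² = Σ (O − E)² / E
  purple smooth: (1202 − 1193.625)² / 1193.625 = 0.0588
  purple shrunken: (412 − 397.875)² / 397.875 = 0.5015
  yellow smooth: (379 − 397.875)² / 397.875 = 0.8954
  yellow shrunken: (129 − 132.625)² / 132.625 = 0.0991
χ² = 0.0588 + 0.5015 + 0.8954 + 0.0991 = 1.5548 ≈ 1.555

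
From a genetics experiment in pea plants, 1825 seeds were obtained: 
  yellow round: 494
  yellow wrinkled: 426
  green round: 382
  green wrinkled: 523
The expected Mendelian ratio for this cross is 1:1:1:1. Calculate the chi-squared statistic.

26.978

Under the 1:1:1:1 hypothesis (Σ ratio = 4, N = 1825):
  yellow round: 1825 × 1/4 = 456.25
  yellow wrinkled: 1825 × 1/4 = 456.25
  green round: 1825 × 1/4 = 456.25
  green wrinkled: 1825 × 1/4 = 456.25
χ² = Σ (O − E)² / E
  yellow round: (494 − 456.25)² / 456.25 = 3.1234
  yellow wrinkled: (426 − 456.25)² / 456.25 = 2.0056
  green round: (382 − 456.25)² / 456.25 = 12.0834
  green wrinkled: (523 − 456.25)² / 456.25 = 9.7656
χ² = 3.1234 + 2.0056 + 12.0834 + 9.7656 = 26.978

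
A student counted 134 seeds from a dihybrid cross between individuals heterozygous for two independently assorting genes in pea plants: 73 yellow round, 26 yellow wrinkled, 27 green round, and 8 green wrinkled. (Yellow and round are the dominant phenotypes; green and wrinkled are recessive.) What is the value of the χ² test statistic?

A dihybrid F₂ with independent assortment and complete dominance at both loci gives a 9:3:3:1 phenotypic ratio.
The 9:3:3:1 ratio has 16 parts, so with N = 134 the expected counts are:
  yellow round: 134 × 9/16 = 75.375
  yellow wrinkled: 134 × 3/16 = 25.125
  green round: 134 × 3/16 = 25.125
  green wrinkled: 134 × 1/16 = 8.375
χ² = Σ (O − E)² / E
  yellow round: (73 − 75.375)² / 75.375 = 0.0748
  yellow wrinkled: (26 − 25.125)² / 25.125 = 0.0305
  green round: (27 − 25.125)² / 25.125 = 0.1399
  green wrinkled: (8 − 8.375)² / 8.375 = 0.0168
χ² = 0.0748 + 0.0305 + 0.1399 + 0.0168 = 0.262

0.262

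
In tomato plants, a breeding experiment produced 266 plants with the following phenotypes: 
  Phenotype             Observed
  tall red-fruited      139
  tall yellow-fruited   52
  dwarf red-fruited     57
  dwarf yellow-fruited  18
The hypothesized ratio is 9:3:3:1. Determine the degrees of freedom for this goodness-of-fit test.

3

A goodness-of-fit test with 4 phenotype classes has df = 4 − 1 = 3.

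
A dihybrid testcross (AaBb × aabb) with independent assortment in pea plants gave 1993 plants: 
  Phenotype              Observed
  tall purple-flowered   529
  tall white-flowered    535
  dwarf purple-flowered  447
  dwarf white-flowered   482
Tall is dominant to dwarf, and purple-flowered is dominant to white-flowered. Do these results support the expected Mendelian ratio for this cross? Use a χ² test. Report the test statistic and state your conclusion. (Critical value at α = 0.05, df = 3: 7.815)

A dihybrid testcross with independent assortment gives a 1:1:1:1 ratio.
The 1:1:1:1 ratio has 4 parts, so with N = 1993 the expected counts are:
  tall purple-flowered: 1993 × 1/4 = 498.25
  tall white-flowered: 1993 × 1/4 = 498.25
  dwarf purple-flowered: 1993 × 1/4 = 498.25
  dwarf white-flowered: 1993 × 1/4 = 498.25
χ² = Σ (O − E)² / E
  tall purple-flowered: (529 − 498.25)² / 498.25 = 1.8978
  tall white-flowered: (535 − 498.25)² / 498.25 = 2.7106
  dwarf purple-flowered: (447 − 498.25)² / 498.25 = 5.2716
  dwarf white-flowered: (482 − 498.25)² / 498.25 = 0.5300
χ² = 1.8978 + 2.7106 + 5.2716 + 0.5300 = 10.410
Degrees of freedom = 4 − 1 = 3; critical value at α = 0.05 is 7.815.
Since 10.410 > 7.815, we reject the null hypothesis — the data do not fit the 1:1:1:1 ratio.

10.410; not consistent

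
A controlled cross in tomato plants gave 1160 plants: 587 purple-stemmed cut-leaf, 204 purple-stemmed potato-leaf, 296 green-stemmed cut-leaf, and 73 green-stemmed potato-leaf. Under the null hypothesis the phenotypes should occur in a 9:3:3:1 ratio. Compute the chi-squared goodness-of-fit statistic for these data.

35.749

Under the 9:3:3:1 hypothesis (Σ ratio = 16, N = 1160):
  purple-stemmed cut-leaf: 1160 × 9/16 = 652.5
  purple-stemmed potato-leaf: 1160 × 3/16 = 217.5
  green-stemmed cut-leaf: 1160 × 3/16 = 217.5
  green-stemmed potato-leaf: 1160 × 1/16 = 72.5
χ² = Σ (O − E)² / E
  purple-stemmed cut-leaf: (587 − 652.5)² / 652.5 = 6.5751
  purple-stemmed potato-leaf: (204 − 217.5)² / 217.5 = 0.8379
  green-stemmed cut-leaf: (296 − 217.5)² / 217.5 = 28.3322
  green-stemmed potato-leaf: (73 − 72.5)² / 72.5 = 0.0034
χ² = 6.5751 + 0.8379 + 28.3322 + 0.0034 = 35.7486 ≈ 35.749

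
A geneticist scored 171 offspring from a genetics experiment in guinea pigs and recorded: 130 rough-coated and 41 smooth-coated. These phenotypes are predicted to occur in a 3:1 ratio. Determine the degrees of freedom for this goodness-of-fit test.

A goodness-of-fit test with 2 phenotype classes has df = 2 − 1 = 1.

1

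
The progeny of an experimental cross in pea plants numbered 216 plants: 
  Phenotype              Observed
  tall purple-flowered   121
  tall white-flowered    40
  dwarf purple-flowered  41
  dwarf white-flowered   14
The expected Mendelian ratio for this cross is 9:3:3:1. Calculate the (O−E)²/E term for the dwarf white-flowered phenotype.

Total ratio parts = 16. Expected numbers out of 216:
  tall purple-flowered: 216 × 9/16 = 121.5
  tall white-flowered: 216 × 3/16 = 40.5
  dwarf purple-flowered: 216 × 3/16 = 40.5
  dwarf white-flowered: 216 × 1/16 = 13.5
Contribution of dwarf white-flowered: (14 − 13.5)² / 13.5 = 0.0185

0.019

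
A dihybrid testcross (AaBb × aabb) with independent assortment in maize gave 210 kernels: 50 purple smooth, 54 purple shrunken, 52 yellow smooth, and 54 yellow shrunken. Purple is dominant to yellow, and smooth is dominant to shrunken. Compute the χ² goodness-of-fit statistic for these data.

0.210

A dihybrid testcross with independent assortment gives a 1:1:1:1 ratio.
Total ratio parts = 4. Expected numbers out of 210:
  purple smooth: 210 × 1/4 = 52.5
  purple shrunken: 210 × 1/4 = 52.5
  yellow smooth: 210 × 1/4 = 52.5
  yellow shrunken: 210 × 1/4 = 52.5
χ² = Σ (O − E)² / E
  purple smooth: (50 − 52.5)² / 52.5 = 0.1190
  purple shrunken: (54 − 52.5)² / 52.5 = 0.0429
  yellow smooth: (52 − 52.5)² / 52.5 = 0.0048
  yellow shrunken: (54 − 52.5)² / 52.5 = 0.0429
χ² = 0.1190 + 0.0429 + 0.0048 + 0.0429 = 0.2096 ≈ 0.210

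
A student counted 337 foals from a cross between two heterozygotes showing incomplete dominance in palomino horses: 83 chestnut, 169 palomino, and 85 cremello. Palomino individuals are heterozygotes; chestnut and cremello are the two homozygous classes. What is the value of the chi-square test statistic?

With incomplete dominance, a heterozygote × heterozygote cross gives a 1:2:1 phenotypic ratio.
Expected counts for N = 337 under a 1:2:1 ratio (total parts = 4):
  chestnut: 337 × 1/4 = 84.25
  palomino: 337 × 2/4 = 168.5
  cremello: 337 × 1/4 = 84.25
χ² = Σ (O − E)² / E
  chestnut: (83 − 84.25)² / 84.25 = 0.0185
  palomino: (169 − 168.5)² / 168.5 = 0.0015
  cremello: (85 − 84.25)² / 84.25 = 0.0067
χ² = 0.0185 + 0.0015 + 0.0067 = 0.0267 ≈ 0.027

0.027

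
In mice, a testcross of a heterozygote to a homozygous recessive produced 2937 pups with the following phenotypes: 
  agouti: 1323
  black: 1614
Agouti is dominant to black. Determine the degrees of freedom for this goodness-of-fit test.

1

A testcross of a heterozygote (Aa × aa) gives a 1:1 phenotypic ratio.
A goodness-of-fit test with 2 phenotype classes has df = 2 − 1 = 1.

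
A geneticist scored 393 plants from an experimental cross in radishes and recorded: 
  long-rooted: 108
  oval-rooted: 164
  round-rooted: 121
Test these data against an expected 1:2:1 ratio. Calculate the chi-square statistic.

Total ratio parts = 4. Expected numbers out of 393:
  long-rooted: 393 × 1/4 = 98.25
  oval-rooted: 393 × 2/4 = 196.5
  round-rooted: 393 × 1/4 = 98.25
χ² = Σ (O − E)² / E
  long-rooted: (108 − 98.25)² / 98.25 = 0.9676
  oval-rooted: (164 − 196.5)² / 196.5 = 5.3753
  round-rooted: (121 − 98.25)² / 98.25 = 5.2678
χ² = 0.9676 + 5.3753 + 5.2678 = 11.6107 ≈ 11.611

11.611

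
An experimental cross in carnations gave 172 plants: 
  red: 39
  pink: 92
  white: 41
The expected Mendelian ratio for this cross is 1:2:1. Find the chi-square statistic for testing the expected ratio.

Total ratio parts = 4. Expected numbers out of 172:
  red: 172 × 1/4 = 43
  pink: 172 × 2/4 = 86
  white: 172 × 1/4 = 43
χ² = Σ (O − E)² / E
  red: (39 − 43)² / 43 = 0.3721
  pink: (92 − 86)² / 86 = 0.4186
  white: (41 − 43)² / 43 = 0.0930
χ² = 0.3721 + 0.4186 + 0.0930 = 0.8837 ≈ 0.884

0.884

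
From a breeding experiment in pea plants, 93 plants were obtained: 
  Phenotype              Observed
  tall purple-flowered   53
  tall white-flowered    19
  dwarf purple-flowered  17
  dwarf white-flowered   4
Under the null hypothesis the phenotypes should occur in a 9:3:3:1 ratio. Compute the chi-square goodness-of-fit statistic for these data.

0.725

The 9:3:3:1 ratio has 16 parts, so with N = 93 the expected counts are:
  tall purple-flowered: 93 × 9/16 = 52.3125
  tall white-flowered: 93 × 3/16 = 17.4375
  dwarf purple-flowered: 93 × 3/16 = 17.4375
  dwarf white-flowered: 93 × 1/16 = 5.8125
χ² = Σ (O − E)² / E
  tall purple-flowered: (53 − 52.3125)² / 52.3125 = 0.0090
  tall white-flowered: (19 − 17.4375)² / 17.4375 = 0.1400
  dwarf purple-flowered: (17 − 17.4375)² / 17.4375 = 0.0110
  dwarf white-flowered: (4 − 5.8125)² / 5.8125 = 0.5652
χ² = 0.0090 + 0.1400 + 0.0110 + 0.5652 = 0.7252 ≈ 0.725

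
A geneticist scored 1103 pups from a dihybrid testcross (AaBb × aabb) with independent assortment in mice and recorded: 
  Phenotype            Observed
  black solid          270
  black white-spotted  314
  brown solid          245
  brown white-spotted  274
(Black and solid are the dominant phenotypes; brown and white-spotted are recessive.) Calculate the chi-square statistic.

8.866

A dihybrid testcross with independent assortment gives a 1:1:1:1 ratio.
Under the 1:1:1:1 hypothesis (Σ ratio = 4, N = 1103):
  black solid: 1103 × 1/4 = 275.75
  black white-spotted: 1103 × 1/4 = 275.75
  brown solid: 1103 × 1/4 = 275.75
  brown white-spotted: 1103 × 1/4 = 275.75
χ² = Σ (O − E)² / E
  black solid: (270 − 275.75)² / 275.75 = 0.1199
  black white-spotted: (314 − 275.75)² / 275.75 = 5.3058
  brown solid: (245 − 275.75)² / 275.75 = 3.4291
  brown white-spotted: (274 − 275.75)² / 275.75 = 0.0111
χ² = 0.1199 + 5.3058 + 3.4291 + 0.0111 = 8.8659 ≈ 8.866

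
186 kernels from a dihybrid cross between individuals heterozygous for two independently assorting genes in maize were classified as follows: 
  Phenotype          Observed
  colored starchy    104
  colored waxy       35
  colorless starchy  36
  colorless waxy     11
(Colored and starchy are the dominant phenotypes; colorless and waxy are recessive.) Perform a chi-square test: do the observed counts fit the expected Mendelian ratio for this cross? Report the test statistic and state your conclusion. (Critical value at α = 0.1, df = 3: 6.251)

A dihybrid F₂ with independent assortment and complete dominance at both loci gives a 9:3:3:1 phenotypic ratio.
The 9:3:3:1 ratio has 16 parts, so with N = 186 the expected counts are:
  colored starchy: 186 × 9/16 = 104.625
  colored waxy: 186 × 3/16 = 34.875
  colorless starchy: 186 × 3/16 = 34.875
  colorless waxy: 186 × 1/16 = 11.625
χ² = Σ (O − E)² / E
  colored starchy: (104 − 104.625)² / 104.625 = 0.0037
  colored waxy: (35 − 34.875)² / 34.875 = 0.0004
  colorless starchy: (36 − 34.875)² / 34.875 = 0.0363
  colorless waxy: (11 − 11.625)² / 11.625 = 0.0336
χ² = 0.0037 + 0.0004 + 0.0363 + 0.0336 = 0.074
Degrees of freedom = 4 − 1 = 3; critical value at α = 0.1 is 6.251.
Since 0.074 < 6.251, we fail to reject the null hypothesis — the data are consistent with the 9:3:3:1 ratio.

0.074; consistent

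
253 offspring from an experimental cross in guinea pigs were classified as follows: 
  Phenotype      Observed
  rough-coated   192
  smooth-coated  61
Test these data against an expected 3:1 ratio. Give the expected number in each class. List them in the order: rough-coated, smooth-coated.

189.75, 63.25

Total ratio parts = 4. Expected numbers out of 253:
  rough-coated: 253 × 3/4 = 189.75
  smooth-coated: 253 × 1/4 = 63.25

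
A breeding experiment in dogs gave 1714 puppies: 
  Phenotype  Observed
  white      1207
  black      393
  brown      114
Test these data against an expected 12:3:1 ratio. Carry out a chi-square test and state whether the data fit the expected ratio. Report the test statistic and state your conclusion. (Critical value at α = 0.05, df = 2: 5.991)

Under the 12:3:1 hypothesis (Σ ratio = 16, N = 1714):
  white: 1714 × 12/16 = 1285.5
  black: 1714 × 3/16 = 321.375
  brown: 1714 × 1/16 = 107.125
χ² = Σ (O − E)² / E
  white: (1207 − 1285.5)² / 1285.5 = 4.7937
  black: (393 − 321.375)² / 321.375 = 15.9631
  brown: (114 − 107.125)² / 107.125 = 0.4412
χ² = 4.7937 + 15.9631 + 0.4412 = 21.198
Degrees of freedom = 3 − 1 = 2; critical value at α = 0.05 is 5.991.
Since 21.198 > 5.991, we reject the null hypothesis — the data do not fit the 12:3:1 ratio.

21.198; not consistent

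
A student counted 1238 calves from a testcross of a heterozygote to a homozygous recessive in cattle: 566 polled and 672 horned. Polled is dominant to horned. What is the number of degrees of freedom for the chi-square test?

A testcross of a heterozygote (Aa × aa) gives a 1:1 phenotypic ratio.
A goodness-of-fit test with 2 phenotype classes has df = 2 − 1 = 1.

1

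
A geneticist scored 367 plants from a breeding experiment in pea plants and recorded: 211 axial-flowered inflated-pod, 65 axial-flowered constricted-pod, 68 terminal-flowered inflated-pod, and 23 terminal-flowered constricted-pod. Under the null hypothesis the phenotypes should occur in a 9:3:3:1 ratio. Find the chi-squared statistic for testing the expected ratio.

Total ratio parts = 16. Expected numbers out of 367:
  axial-flowered inflated-pod: 367 × 9/16 = 206.4375
  axial-flowered constricted-pod: 367 × 3/16 = 68.8125
  terminal-flowered inflated-pod: 367 × 3/16 = 68.8125
  terminal-flowered constricted-pod: 367 × 1/16 = 22.9375
χ² = Σ (O − E)² / E
  axial-flowered inflated-pod: (211 − 206.4375)² / 206.4375 = 0.1008
  axial-flowered constricted-pod: (65 − 68.8125)² / 68.8125 = 0.2112
  terminal-flowered inflated-pod: (68 − 68.8125)² / 68.8125 = 0.0096
  terminal-flowered constricted-pod: (23 − 22.9375)² / 22.9375 = 0.0002
χ² = 0.1008 + 0.2112 + 0.0096 + 0.0002 = 0.3218 ≈ 0.322

0.322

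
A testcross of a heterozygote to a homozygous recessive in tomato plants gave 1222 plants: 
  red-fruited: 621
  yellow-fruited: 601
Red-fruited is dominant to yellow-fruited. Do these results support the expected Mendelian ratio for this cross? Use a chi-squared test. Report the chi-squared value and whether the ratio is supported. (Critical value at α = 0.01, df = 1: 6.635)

A testcross of a heterozygote (Aa × aa) gives a 1:1 phenotypic ratio.
The 1:1 ratio has 2 parts, so with N = 1222 the expected counts are:
  red-fruited: 1222 × 1/2 = 611
  yellow-fruited: 1222 × 1/2 = 611
χ² = Σ (O − E)² / E
  red-fruited: (621 − 611)² / 611 = 0.1637
  yellow-fruited: (601 − 611)² / 611 = 0.1637
χ² = 0.1637 + 0.1637 = 0.3274 ≈ 0.327
Degrees of freedom = 2 − 1 = 1; critical value at α = 0.01 is 6.635.
Since 0.327 < 6.635, we fail to reject the null hypothesis — the data are consistent with the 1:1 ratio.

0.327; consistent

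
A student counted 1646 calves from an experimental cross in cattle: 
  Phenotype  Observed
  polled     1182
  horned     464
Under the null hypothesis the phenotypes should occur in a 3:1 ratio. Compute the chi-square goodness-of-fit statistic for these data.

Expected counts for N = 1646 under a 3:1 ratio (total parts = 4):
  polled: 1646 × 3/4 = 1234.5
  horned: 1646 × 1/4 = 411.5
χ² = Σ (O − E)² / E
  polled: (1182 − 1234.5)² / 1234.5 = 2.2327
  horned: (464 − 411.5)² / 411.5 = 6.6981
χ² = 2.2327 + 6.6981 = 8.9308 ≈ 8.931

8.931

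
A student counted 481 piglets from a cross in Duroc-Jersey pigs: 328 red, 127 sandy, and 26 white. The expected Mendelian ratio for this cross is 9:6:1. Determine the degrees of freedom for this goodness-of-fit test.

A goodness-of-fit test with 3 phenotype classes has df = 3 − 1 = 2.

2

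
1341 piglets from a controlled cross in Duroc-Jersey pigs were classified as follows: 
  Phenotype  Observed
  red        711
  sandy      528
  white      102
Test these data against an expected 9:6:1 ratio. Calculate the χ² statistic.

7.689

Under the 9:6:1 hypothesis (Σ ratio = 16, N = 1341):
  red: 1341 × 9/16 = 754.3125
  sandy: 1341 × 6/16 = 502.875
  white: 1341 × 1/16 = 83.8125
χ² = Σ (O − E)² / E
  red: (711 − 754.3125)² / 754.3125 = 2.4870
  sandy: (528 − 502.875)² / 502.875 = 1.2553
  white: (102 − 83.8125)² / 83.8125 = 3.9467
χ² = 2.4870 + 1.2553 + 3.9467 = 7.689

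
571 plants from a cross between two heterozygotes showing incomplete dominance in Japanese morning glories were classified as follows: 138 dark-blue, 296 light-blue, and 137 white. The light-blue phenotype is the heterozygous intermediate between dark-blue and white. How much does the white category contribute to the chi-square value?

0.232

With incomplete dominance, a heterozygote × heterozygote cross gives a 1:2:1 phenotypic ratio.
Under the 1:2:1 hypothesis (Σ ratio = 4, N = 571):
  dark-blue: 571 × 1/4 = 142.75
  light-blue: 571 × 2/4 = 285.5
  white: 571 × 1/4 = 142.75
Contribution of white: (137 − 142.75)² / 142.75 = 0.2316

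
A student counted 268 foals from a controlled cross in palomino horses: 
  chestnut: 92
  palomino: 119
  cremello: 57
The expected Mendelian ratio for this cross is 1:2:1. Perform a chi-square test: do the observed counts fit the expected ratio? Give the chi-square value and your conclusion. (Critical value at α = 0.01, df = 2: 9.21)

12.500; not consistent

Under the 1:2:1 hypothesis (Σ ratio = 4, N = 268):
  chestnut: 268 × 1/4 = 67
  palomino: 268 × 2/4 = 134
  cremello: 268 × 1/4 = 67
χ² = Σ (O − E)² / E
  chestnut: (92 − 67)² / 67 = 9.3284
  palomino: (119 − 134)² / 134 = 1.6791
  cremello: (57 − 67)² / 67 = 1.4925
χ² = 9.3284 + 1.6791 + 1.4925 = 12.500
Degrees of freedom = 3 − 1 = 2; critical value at α = 0.01 is 9.21.
Since 12.500 > 9.21, we reject the null hypothesis — the data do not fit the 1:2:1 ratio.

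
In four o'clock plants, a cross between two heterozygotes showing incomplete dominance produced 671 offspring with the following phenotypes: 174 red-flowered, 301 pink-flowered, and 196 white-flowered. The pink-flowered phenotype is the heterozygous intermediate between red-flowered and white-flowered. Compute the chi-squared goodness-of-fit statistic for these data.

With incomplete dominance, a heterozygote × heterozygote cross gives a 1:2:1 phenotypic ratio.
Under the 1:2:1 hypothesis (Σ ratio = 4, N = 671):
  red-flowered: 671 × 1/4 = 167.75
  pink-flowered: 671 × 2/4 = 335.5
  white-flowered: 671 × 1/4 = 167.75
χ² = Σ (O − E)² / E
  red-flowered: (174 − 167.75)² / 167.75 = 0.2329
  pink-flowered: (301 − 335.5)² / 335.5 = 3.5477
  white-flowered: (196 − 167.75)² / 167.75 = 4.7575
χ² = 0.2329 + 3.5477 + 4.7575 = 8.5381 ≈ 8.538

8.538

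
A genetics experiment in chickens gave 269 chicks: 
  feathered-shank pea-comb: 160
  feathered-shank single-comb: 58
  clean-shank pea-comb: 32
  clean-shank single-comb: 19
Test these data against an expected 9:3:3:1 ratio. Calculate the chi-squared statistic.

8.657

The 9:3:3:1 ratio has 16 parts, so with N = 269 the expected counts are:
  feathered-shank pea-comb: 269 × 9/16 = 151.3125
  feathered-shank single-comb: 269 × 3/16 = 50.4375
  clean-shank pea-comb: 269 × 3/16 = 50.4375
  clean-shank single-comb: 269 × 1/16 = 16.8125
χ² = Σ (O − E)² / E
  feathered-shank pea-comb: (160 − 151.3125)² / 151.3125 = 0.4988
  feathered-shank single-comb: (58 − 50.4375)² / 50.4375 = 1.1339
  clean-shank pea-comb: (32 − 50.4375)² / 50.4375 = 6.7399
  clean-shank single-comb: (19 − 16.8125)² / 16.8125 = 0.2846
χ² = 0.4988 + 1.1339 + 6.7399 + 0.2846 = 8.6572 ≈ 8.657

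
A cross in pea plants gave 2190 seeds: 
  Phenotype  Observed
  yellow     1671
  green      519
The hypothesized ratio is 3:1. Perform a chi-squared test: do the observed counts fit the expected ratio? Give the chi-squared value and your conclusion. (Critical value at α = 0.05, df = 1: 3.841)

1.978; consistent

Expected counts for N = 2190 under a 3:1 ratio (total parts = 4):
  yellow: 2190 × 3/4 = 1642.5
  green: 2190 × 1/4 = 547.5
χ² = Σ (O − E)² / E
  yellow: (1671 − 1642.5)² / 1642.5 = 0.4945
  green: (519 − 547.5)² / 547.5 = 1.4836
χ² = 0.4945 + 1.4836 = 1.9781 ≈ 1.978
Degrees of freedom = 2 − 1 = 1; critical value at α = 0.05 is 3.841.
Since 1.978 < 3.841, we fail to reject the null hypothesis — the data are consistent with the 3:1 ratio.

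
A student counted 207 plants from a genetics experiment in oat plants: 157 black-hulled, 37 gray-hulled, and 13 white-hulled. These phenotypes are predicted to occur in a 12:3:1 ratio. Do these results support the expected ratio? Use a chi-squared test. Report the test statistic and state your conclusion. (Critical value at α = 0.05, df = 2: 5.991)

The 12:3:1 ratio has 16 parts, so with N = 207 the expected counts are:
  black-hulled: 207 × 12/16 = 155.25
  gray-hulled: 207 × 3/16 = 38.8125
  white-hulled: 207 × 1/16 = 12.9375
χ² = Σ (O − E)² / E
  black-hulled: (157 − 155.25)² / 155.25 = 0.0197
  gray-hulled: (37 − 38.8125)² / 38.8125 = 0.0846
  white-hulled: (13 − 12.9375)² / 12.9375 = 0.0003
χ² = 0.0197 + 0.0846 + 0.0003 = 0.1046 ≈ 0.105
Degrees of freedom = 3 − 1 = 2; critical value at α = 0.05 is 5.991.
Since 0.105 < 5.991, we fail to reject the null hypothesis — the data are consistent with the 12:3:1 ratio.

0.105; consistent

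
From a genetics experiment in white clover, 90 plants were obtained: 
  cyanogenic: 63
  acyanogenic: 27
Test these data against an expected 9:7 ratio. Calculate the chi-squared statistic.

The 9:7 ratio has 16 parts, so with N = 90 the expected counts are:
  cyanogenic: 90 × 9/16 = 50.625
  acyanogenic: 90 × 7/16 = 39.375
χ² = Σ (O − E)² / E
  cyanogenic: (63 − 50.625)² / 50.625 = 3.0250
  acyanogenic: (27 − 39.375)² / 39.375 = 3.8893
χ² = 3.0250 + 3.8893 = 6.9143 ≈ 6.914

6.914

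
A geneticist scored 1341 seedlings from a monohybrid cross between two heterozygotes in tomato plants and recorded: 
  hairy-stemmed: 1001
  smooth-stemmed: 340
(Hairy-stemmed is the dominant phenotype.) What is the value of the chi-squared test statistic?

For a monohybrid cross between heterozygotes with complete dominance, the expected phenotypic ratio is 3:1.
Total ratio parts = 4. Expected numbers out of 1341:
  hairy-stemmed: 1341 × 3/4 = 1005.75
  smooth-stemmed: 1341 × 1/4 = 335.25
χ² = Σ (O − E)² / E
  hairy-stemmed: (1001 − 1005.75)² / 1005.75 = 0.0224
  smooth-stemmed: (340 − 335.25)² / 335.25 = 0.0673
χ² = 0.0224 + 0.0673 = 0.0897 ≈ 0.090

0.090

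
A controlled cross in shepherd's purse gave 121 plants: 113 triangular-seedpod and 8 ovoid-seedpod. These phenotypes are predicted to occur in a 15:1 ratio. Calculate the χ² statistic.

Under the 15:1 hypothesis (Σ ratio = 16, N = 121):
  triangular-seedpod: 121 × 15/16 = 113.4375
  ovoid-seedpod: 121 × 1/16 = 7.5625
χ² = Σ (O − E)² / E
  triangular-seedpod: (113 − 113.4375)² / 113.4375 = 0.0017
  ovoid-seedpod: (8 − 7.5625)² / 7.5625 = 0.0253
χ² = 0.0017 + 0.0253 = 0.027

0.027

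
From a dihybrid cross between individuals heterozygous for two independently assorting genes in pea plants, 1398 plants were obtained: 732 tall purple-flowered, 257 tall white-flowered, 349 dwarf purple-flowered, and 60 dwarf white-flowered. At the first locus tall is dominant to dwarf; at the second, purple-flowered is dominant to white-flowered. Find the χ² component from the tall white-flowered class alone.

0.100

A dihybrid F₂ with independent assortment and complete dominance at both loci gives a 9:3:3:1 phenotypic ratio.
The 9:3:3:1 ratio has 16 parts, so with N = 1398 the expected counts are:
  tall purple-flowered: 1398 × 9/16 = 786.375
  tall white-flowered: 1398 × 3/16 = 262.125
  dwarf purple-flowered: 1398 × 3/16 = 262.125
  dwarf white-flowered: 1398 × 1/16 = 87.375
Contribution of tall white-flowered: (257 − 262.125)² / 262.125 = 0.1002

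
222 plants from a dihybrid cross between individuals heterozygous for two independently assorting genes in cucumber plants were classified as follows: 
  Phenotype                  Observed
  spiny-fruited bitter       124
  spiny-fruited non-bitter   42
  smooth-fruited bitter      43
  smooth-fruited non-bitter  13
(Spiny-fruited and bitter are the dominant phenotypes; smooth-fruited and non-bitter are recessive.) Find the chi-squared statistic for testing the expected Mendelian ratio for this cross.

0.110

A dihybrid F₂ with independent assortment and complete dominance at both loci gives a 9:3:3:1 phenotypic ratio.
Expected counts for N = 222 under a 9:3:3:1 ratio (total parts = 16):
  spiny-fruited bitter: 222 × 9/16 = 124.875
  spiny-fruited non-bitter: 222 × 3/16 = 41.625
  smooth-fruited bitter: 222 × 3/16 = 41.625
  smooth-fruited non-bitter: 222 × 1/16 = 13.875
χ² = Σ (O − E)² / E
  spiny-fruited bitter: (124 − 124.875)² / 124.875 = 0.0061
  spiny-fruited non-bitter: (42 − 41.625)² / 41.625 = 0.0034
  smooth-fruited bitter: (43 − 41.625)² / 41.625 = 0.0454
  smooth-fruited non-bitter: (13 − 13.875)² / 13.875 = 0.0552
χ² = 0.0061 + 0.0034 + 0.0454 + 0.0552 = 0.1101 ≈ 0.110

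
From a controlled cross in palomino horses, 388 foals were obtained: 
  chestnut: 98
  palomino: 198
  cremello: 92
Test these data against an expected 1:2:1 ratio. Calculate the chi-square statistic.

0.351

Under the 1:2:1 hypothesis (Σ ratio = 4, N = 388):
  chestnut: 388 × 1/4 = 97
  palomino: 388 × 2/4 = 194
  cremello: 388 × 1/4 = 97
χ² = Σ (O − E)² / E
  chestnut: (98 − 97)² / 97 = 0.0103
  palomino: (198 − 194)² / 194 = 0.0825
  cremello: (92 − 97)² / 97 = 0.2577
χ² = 0.0103 + 0.0825 + 0.2577 = 0.3505 ≈ 0.351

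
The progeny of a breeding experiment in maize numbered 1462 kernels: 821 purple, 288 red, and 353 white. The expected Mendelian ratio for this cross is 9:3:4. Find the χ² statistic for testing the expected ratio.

1.132

Under the 9:3:4 hypothesis (Σ ratio = 16, N = 1462):
  purple: 1462 × 9/16 = 822.375
  red: 1462 × 3/16 = 274.125
  white: 1462 × 4/16 = 365.5
χ² = Σ (O − E)² / E
  purple: (821 − 822.375)² / 822.375 = 0.0023
  red: (288 − 274.125)² / 274.125 = 0.7023
  white: (353 − 365.5)² / 365.5 = 0.4275
χ² = 0.0023 + 0.7023 + 0.4275 = 1.1321 ≈ 1.132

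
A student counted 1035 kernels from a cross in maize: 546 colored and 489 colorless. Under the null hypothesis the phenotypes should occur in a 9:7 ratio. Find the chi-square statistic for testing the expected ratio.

5.141

Expected counts for N = 1035 under a 9:7 ratio (total parts = 16):
  colored: 1035 × 9/16 = 582.1875
  colorless: 1035 × 7/16 = 452.8125
χ² = Σ (O − E)² / E
  colored: (546 − 582.1875)² / 582.1875 = 2.2493
  colorless: (489 − 452.8125)² / 452.8125 = 2.8920
χ² = 2.2493 + 2.8920 = 5.1413 ≈ 5.141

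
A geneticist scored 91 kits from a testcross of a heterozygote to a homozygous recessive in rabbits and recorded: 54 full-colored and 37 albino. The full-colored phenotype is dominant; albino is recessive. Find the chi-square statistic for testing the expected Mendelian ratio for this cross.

3.176

A testcross of a heterozygote (Aa × aa) gives a 1:1 phenotypic ratio.
Expected counts for N = 91 under a 1:1 ratio (total parts = 2):
  full-colored: 91 × 1/2 = 45.5
  albino: 91 × 1/2 = 45.5
χ² = Σ (O − E)² / E
  full-colored: (54 − 45.5)² / 45.5 = 1.5879
  albino: (37 − 45.5)² / 45.5 = 1.5879
χ² = 1.5879 + 1.5879 = 3.1758 ≈ 3.176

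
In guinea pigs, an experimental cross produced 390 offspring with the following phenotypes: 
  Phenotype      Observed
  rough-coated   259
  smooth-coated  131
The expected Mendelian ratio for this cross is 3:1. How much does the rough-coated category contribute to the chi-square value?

The 3:1 ratio has 4 parts, so with N = 390 the expected counts are:
  rough-coated: 390 × 3/4 = 292.5
  smooth-coated: 390 × 1/4 = 97.5
Contribution of rough-coated: (259 − 292.5)² / 292.5 = 3.8368

3.837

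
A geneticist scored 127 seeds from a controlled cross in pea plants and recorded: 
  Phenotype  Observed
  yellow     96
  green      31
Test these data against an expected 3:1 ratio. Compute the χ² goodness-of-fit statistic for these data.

0.024

Total ratio parts = 4. Expected numbers out of 127:
  yellow: 127 × 3/4 = 95.25
  green: 127 × 1/4 = 31.75
χ² = Σ (O − E)² / E
  yellow: (96 − 95.25)² / 95.25 = 0.0059
  green: (31 − 31.75)² / 31.75 = 0.0177
χ² = 0.0059 + 0.0177 = 0.0236 ≈ 0.024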